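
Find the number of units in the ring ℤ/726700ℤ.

262080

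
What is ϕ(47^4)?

φ(47^4) = 47^4 − 47^3 = 4879681 − 103823 = 4775858.

4775858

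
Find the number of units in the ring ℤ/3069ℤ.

Factor 3069: 3069 = 3^2 × 11 × 31.
φ(3069) = 3069 · (1 − 1/3) · (1 − 1/11) · (1 − 1/31)
       = 3069 · 600/1023 = 1800.

1800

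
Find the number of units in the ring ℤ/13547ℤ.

11880

Factor 13547: 13547 = 19 · 23 · 31.
φ(19) = 19 − 1 = 18.
φ(23) = 23 − 1 = 22.
φ(31) = 31 − 1 = 30.
Since φ is multiplicative, φ(13547) = 18 · 22 · 30 = 11880.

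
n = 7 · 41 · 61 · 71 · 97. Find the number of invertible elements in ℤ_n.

φ(120570709) = 120570709 · (1 − 1/7) · (1 − 1/41) · (1 − 1/61) · (1 − 1/71) · (1 − 1/97)
       = 120570709 · 96768000/120570709 = 96768000.

96768000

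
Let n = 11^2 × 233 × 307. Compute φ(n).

φ(8655251) = 8655251 · (1 − 1/11) · (1 − 1/233) · (1 − 1/307)
       = 8655251 · 709920/786841 = 7809120.

7809120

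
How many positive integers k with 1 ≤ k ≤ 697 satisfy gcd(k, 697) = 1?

640

Factor 697: 697 = 17 · 41.
φ(17) = 17 − 1 = 16.
φ(41) = 41 − 1 = 40.
φ(697) = 16 × 40 = 640.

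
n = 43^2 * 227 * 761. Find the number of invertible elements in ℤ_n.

φ(319409203) = 319409203 · (1 − 1/43) · (1 − 1/227) · (1 − 1/761)
       = 319409203 · 7213920/7428121 = 310198560.

310198560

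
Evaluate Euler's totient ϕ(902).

902 = 2 × 11 × 41.
φ(2) = 2 − 1 = 1.
φ(11) = 11 − 1 = 10.
φ(41) = 41 − 1 = 40.
Multiply: 1 · 10 · 40 = 400.

400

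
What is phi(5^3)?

100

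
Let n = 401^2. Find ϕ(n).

160400

φ(401^2) = 401^1·(401−1) = 401·400 = 160400.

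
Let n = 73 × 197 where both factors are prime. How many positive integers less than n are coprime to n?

φ(n) = (p − 1)(q − 1) = (73−1)(197−1) = 72·196 = 14112.

14112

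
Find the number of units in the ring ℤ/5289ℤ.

3360

Factor 5289: 5289 = 3 * 41 * 43.
φ(3) = 3 − 1 = 2.
φ(41) = 41 − 1 = 40.
φ(43) = 43 − 1 = 42.
Multiply: 2 · 40 · 42 = 3360.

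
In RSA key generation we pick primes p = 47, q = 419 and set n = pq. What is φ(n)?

19228

For distinct primes, φ(pq) = (p−1)(q−1) = 46 × 418 = 19228.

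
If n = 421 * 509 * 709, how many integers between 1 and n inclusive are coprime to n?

φ(421) = 421 − 1 = 420.
φ(509) = 509 − 1 = 508.
φ(709) = 709 − 1 = 708.
Since φ is multiplicative, φ(151930901) = 420 · 508 · 708 = 151058880.

151058880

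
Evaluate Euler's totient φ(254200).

Prime factorization: 254200 = 2^3 · 5^2 · 31 · 41.
φ(2^3) = 2^2·(2−1) = 4·1 = 4.
φ(5^2) = 5^2 − 5^1 = 25 − 5 = 20.
φ(31) = 31 − 1 = 30.
φ(41) = 41 − 1 = 40.
φ(254200) = 4 × 20 × 30 × 40 = 96000.

96000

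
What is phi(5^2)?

φ(25) = 25 · (1 − 1/5)
       = 25 · 4/5 = 20.

20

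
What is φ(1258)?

Prime factorization: 1258 = 2 · 17 · 37.
φ(1258) = 1258 · (1 − 1/2) · (1 − 1/17) · (1 − 1/37)
       = 1258 · 576/1258 = 576.

576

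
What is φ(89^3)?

697048

φ(704969) = 704969 · (1 − 1/89)
       = 704969 · 88/89 = 697048.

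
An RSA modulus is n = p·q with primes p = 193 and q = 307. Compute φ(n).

58752

φ(n) = (p − 1)(q − 1) = (193−1)(307−1) = 192·306 = 58752.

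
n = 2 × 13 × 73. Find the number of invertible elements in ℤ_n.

864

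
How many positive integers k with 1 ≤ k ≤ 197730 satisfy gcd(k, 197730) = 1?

48672

First factor: 197730 = 2 × 3**2 × 5 × 13**3.
φ(197730) = 197730 · (1 − 1/2) · (1 − 1/3) · (1 − 1/5) · (1 − 1/13)
       = 197730 · 96/390 = 48672.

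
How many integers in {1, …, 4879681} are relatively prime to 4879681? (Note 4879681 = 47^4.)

φ(47^4) = 47^4 − 47^3 = 4879681 − 103823 = 4775858.

4775858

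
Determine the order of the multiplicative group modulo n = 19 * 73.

1296

φ(1387) = 1387 · (1 − 1/19) · (1 − 1/73)
       = 1387 · 1296/1387 = 1296.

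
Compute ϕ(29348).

12320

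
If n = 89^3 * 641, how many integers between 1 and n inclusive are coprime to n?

446110720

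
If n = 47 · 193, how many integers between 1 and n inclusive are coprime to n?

φ(9071) = 9071 · (1 − 1/47) · (1 − 1/193)
       = 9071 · 8832/9071 = 8832.

8832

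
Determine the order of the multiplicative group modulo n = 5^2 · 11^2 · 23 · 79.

φ(5^2) = 5^2 − 5^1 = 25 − 5 = 20.
φ(11^2) = 11^2 − 11^1 = 121 − 11 = 110.
φ(23) = 23 − 1 = 22.
φ(79) = 79 − 1 = 78.
Multiply: 20 · 110 · 22 · 78 = 3775200.

3775200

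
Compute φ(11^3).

φ(1331) = 1331 · (1 − 1/11)
       = 1331 · 10/11 = 1210.

1210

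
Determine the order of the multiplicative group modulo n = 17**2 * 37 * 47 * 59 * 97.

2508005376

φ(2876213833) = 2876213833 · (1 − 1/17) · (1 − 1/37) · (1 − 1/47) · (1 − 1/59) · (1 − 1/97)
       = 2876213833 · 147529728/169189049 = 2508005376.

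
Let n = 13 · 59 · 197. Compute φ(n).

φ(151099) = 151099 · (1 − 1/13) · (1 − 1/59) · (1 − 1/197)
       = 151099 · 136416/151099 = 136416.

136416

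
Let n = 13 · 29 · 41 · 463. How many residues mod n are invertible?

φ(13) = 13 − 1 = 12.
φ(29) = 29 − 1 = 28.
φ(41) = 41 − 1 = 40.
φ(463) = 463 − 1 = 462.
Since φ is multiplicative, φ(7156591) = 12 · 28 · 40 · 462 = 6209280.

6209280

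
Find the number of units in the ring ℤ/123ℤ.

80

Prime factorization: 123 = 3 * 41.
φ(123) = 123 · (1 − 1/3) · (1 − 1/41)
       = 123 · 80/123 = 80.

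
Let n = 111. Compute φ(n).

Prime factorization: 111 = 3 * 37.
φ(111) = 111 · (1 − 1/3) · (1 − 1/37)
       = 111 · 72/111 = 72.

72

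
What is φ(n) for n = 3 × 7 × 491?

φ(3) = 3 − 1 = 2.
φ(7) = 7 − 1 = 6.
φ(491) = 491 − 1 = 490.
Since φ is multiplicative, φ(10311) = 2 · 6 · 490 = 5880.

5880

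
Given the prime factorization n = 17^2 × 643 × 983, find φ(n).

171480768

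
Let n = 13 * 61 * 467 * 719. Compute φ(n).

240903360

φ(13) = 13 − 1 = 12.
φ(61) = 61 − 1 = 60.
φ(467) = 467 − 1 = 466.
φ(719) = 719 − 1 = 718.
Since φ is multiplicative, φ(266267989) = 12 · 60 · 466 · 718 = 240903360.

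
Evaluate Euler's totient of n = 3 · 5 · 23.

176

φ(3) = 3 − 1 = 2.
φ(5) = 5 − 1 = 4.
φ(23) = 23 − 1 = 22.
φ(345) = 2 × 4 × 22 = 176.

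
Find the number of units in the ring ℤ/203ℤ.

203 = 7 × 29.
φ(203) = 203 · (1 − 1/7) · (1 − 1/29)
       = 203 · 168/203 = 168.

168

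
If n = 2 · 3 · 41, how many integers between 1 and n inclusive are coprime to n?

80

φ(2) = 2 − 1 = 1.
φ(3) = 3 − 1 = 2.
φ(41) = 41 − 1 = 40.
φ(246) = 1 × 2 × 40 = 80.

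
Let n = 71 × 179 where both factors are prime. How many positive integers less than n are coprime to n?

12460

φ(71) = 71 − 1 = 70.
φ(179) = 179 − 1 = 178.
Since φ is multiplicative, φ(12709) = 70 · 178 = 12460.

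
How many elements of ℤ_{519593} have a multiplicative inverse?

443520

519593 = 19 * 23 * 29 * 41.
φ(519593) = 519593 · (1 − 1/19) · (1 − 1/23) · (1 − 1/29) · (1 − 1/41)
       = 519593 · 443520/519593 = 443520.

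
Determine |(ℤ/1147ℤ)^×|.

1080

1147 = 31 × 37.
φ(1147) = 1147 · (1 − 1/31) · (1 − 1/37)
       = 1147 · 1080/1147 = 1080.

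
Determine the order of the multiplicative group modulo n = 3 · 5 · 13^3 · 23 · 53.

18560256

φ(40172145) = 40172145 · (1 − 1/3) · (1 − 1/5) · (1 − 1/13) · (1 − 1/23) · (1 − 1/53)
       = 40172145 · 109824/237705 = 18560256.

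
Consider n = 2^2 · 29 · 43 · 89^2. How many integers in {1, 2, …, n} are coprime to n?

φ(2^2) = 2^1·(2−1) = 2·1 = 2.
φ(29) = 29 − 1 = 28.
φ(43) = 43 − 1 = 42.
φ(89^2) = 89^1·(89−1) = 89·88 = 7832.
Since φ is multiplicative, φ(39509948) = 2 · 28 · 42 · 7832 = 18420864.

18420864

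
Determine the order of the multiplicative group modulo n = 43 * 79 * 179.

φ(43) = 43 − 1 = 42.
φ(79) = 79 − 1 = 78.
φ(179) = 179 − 1 = 178.
Multiply: 42 · 78 · 178 = 583128.

583128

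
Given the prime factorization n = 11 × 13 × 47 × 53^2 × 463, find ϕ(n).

φ(11) = 11 − 1 = 10.
φ(13) = 13 − 1 = 12.
φ(47) = 47 − 1 = 46.
φ(53^2) = 53^2 − 53^1 = 2809 − 53 = 2756.
φ(463) = 463 − 1 = 462.
Since φ is multiplicative, φ(8741110807) = 10 · 12 · 46 · 2756 · 462 = 7028461440.

7028461440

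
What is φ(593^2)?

351056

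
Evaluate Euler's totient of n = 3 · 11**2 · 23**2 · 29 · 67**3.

923474207040

φ(1674883881429) = 1674883881429 · (1 − 1/3) · (1 − 1/11) · (1 − 1/23) · (1 − 1/29) · (1 − 1/67)
       = 1674883881429 · 813120/1474737 = 923474207040.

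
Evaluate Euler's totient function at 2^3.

φ(2^3) = 2^2·(2−1) = 4·1 = 4.

4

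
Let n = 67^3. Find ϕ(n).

296274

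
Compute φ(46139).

42336

First factor: 46139 = 29 × 37 × 43.
φ(46139) = 46139 · (1 − 1/29) · (1 − 1/37) · (1 − 1/43)
       = 46139 · 42336/46139 = 42336.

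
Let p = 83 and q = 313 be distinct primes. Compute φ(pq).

For distinct primes, φ(pq) = (p−1)(q−1) = 82 × 312 = 25584.

25584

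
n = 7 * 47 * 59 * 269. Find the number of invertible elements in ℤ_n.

φ(5221559) = 5221559 · (1 − 1/7) · (1 − 1/47) · (1 − 1/59) · (1 − 1/269)
       = 5221559 · 4290144/5221559 = 4290144.

4290144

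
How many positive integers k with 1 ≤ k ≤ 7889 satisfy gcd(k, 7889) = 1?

Factor 7889: 7889 = 7^3 × 23.
φ(7889) = 7889 · (1 − 1/7) · (1 − 1/23)
       = 7889 · 132/161 = 6468.

6468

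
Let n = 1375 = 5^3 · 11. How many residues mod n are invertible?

1000

φ(5^3) = 5^2·(5−1) = 25·4 = 100.
φ(11) = 11 − 1 = 10.
Multiply: 100 · 10 = 1000.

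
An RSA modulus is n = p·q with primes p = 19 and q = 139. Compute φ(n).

φ(19) = 19 − 1 = 18.
φ(139) = 139 − 1 = 138.
Multiply: 18 · 138 = 2484.

2484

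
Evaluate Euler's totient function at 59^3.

φ(205379) = 205379 · (1 − 1/59)
       = 205379 · 58/59 = 201898.

201898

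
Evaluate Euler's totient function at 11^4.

13310

φ(14641) = 14641 · (1 − 1/11)
       = 14641 · 10/11 = 13310.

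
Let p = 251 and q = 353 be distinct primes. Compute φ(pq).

For distinct primes, φ(pq) = (p−1)(q−1) = 250 × 352 = 88000.

88000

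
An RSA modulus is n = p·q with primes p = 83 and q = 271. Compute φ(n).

22140

φ(83) = 83 − 1 = 82.
φ(271) = 271 − 1 = 270.
Multiply: 82 · 270 = 22140.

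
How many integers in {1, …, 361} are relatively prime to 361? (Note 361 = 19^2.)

342

φ(19^2) = 19^1·(19−1) = 19·18 = 342.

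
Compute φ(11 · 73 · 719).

φ(577357) = 577357 · (1 − 1/11) · (1 − 1/73) · (1 − 1/719)
       = 577357 · 516960/577357 = 516960.

516960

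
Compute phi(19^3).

6498

φ(19^3) = 19^2·(19−1) = 361·18 = 6498.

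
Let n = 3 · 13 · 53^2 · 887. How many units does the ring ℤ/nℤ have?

φ(97171737) = 97171737 · (1 − 1/3) · (1 − 1/13) · (1 − 1/53) · (1 − 1/887)
       = 97171737 · 1105728/1833429 = 58603584.

58603584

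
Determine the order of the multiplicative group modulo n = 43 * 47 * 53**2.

5324592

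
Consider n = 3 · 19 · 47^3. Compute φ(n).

φ(3) = 3 − 1 = 2.
φ(19) = 19 − 1 = 18.
φ(47^3) = 47^3 − 47^2 = 103823 − 2209 = 101614.
Since φ is multiplicative, φ(5917911) = 2 · 18 · 101614 = 3658104.

3658104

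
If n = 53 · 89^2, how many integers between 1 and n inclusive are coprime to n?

407264

φ(419813) = 419813 · (1 − 1/53) · (1 − 1/89)
       = 419813 · 4576/4717 = 407264.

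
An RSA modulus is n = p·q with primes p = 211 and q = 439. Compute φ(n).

91980

φ(pq) = (p−1)(q−1) = 210 · 438 = 91980.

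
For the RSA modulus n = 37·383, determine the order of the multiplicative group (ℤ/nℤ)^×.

φ(14171) = 14171 · (1 − 1/37) · (1 − 1/383)
       = 14171 · 13752/14171 = 13752.

13752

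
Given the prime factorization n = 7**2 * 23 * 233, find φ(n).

φ(262591) = 262591 · (1 − 1/7) · (1 − 1/23) · (1 − 1/233)
       = 262591 · 30624/37513 = 214368.

214368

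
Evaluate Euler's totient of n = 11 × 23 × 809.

φ(204677) = 204677 · (1 − 1/11) · (1 − 1/23) · (1 − 1/809)
       = 204677 · 177760/204677 = 177760.

177760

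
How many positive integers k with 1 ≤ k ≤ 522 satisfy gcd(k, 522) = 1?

Factor 522: 522 = 2 · 3**2 · 29.
φ(522) = 522 · (1 − 1/2) · (1 − 1/3) · (1 − 1/29)
       = 522 · 56/174 = 168.

168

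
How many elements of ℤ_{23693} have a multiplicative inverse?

Factor 23693: 23693 = 19 · 29 · 43.
φ(19) = 19 − 1 = 18.
φ(29) = 29 − 1 = 28.
φ(43) = 43 − 1 = 42.
φ(23693) = 18 × 28 × 42 = 21168.

21168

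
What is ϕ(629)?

576

Prime factorization: 629 = 17 · 37.
φ(17) = 17 − 1 = 16.
φ(37) = 37 − 1 = 36.
φ(629) = 16 × 36 = 576.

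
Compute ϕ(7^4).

φ(2401) = 2401 · (1 − 1/7)
       = 2401 · 6/7 = 2058.

2058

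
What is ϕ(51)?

32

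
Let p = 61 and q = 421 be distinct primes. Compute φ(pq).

25200

φ(n) = (p − 1)(q − 1) = (61−1)(421−1) = 60·420 = 25200.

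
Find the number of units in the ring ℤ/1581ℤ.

960

Prime factorization: 1581 = 3 · 17 · 31.
φ(1581) = 1581 · (1 − 1/3) · (1 − 1/17) · (1 − 1/31)
       = 1581 · 960/1581 = 960.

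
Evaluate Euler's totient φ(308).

120

308 = 2**2 × 7 × 11.
φ(2^2) = 2^1·(2−1) = 2·1 = 2.
φ(7) = 7 − 1 = 6.
φ(11) = 11 − 1 = 10.
Since φ is multiplicative, φ(308) = 2 · 6 · 10 = 120.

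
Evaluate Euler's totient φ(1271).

1200

Factor 1271: 1271 = 31 * 41.
φ(31) = 31 − 1 = 30.
φ(41) = 41 − 1 = 40.
φ(1271) = 30 × 40 = 1200.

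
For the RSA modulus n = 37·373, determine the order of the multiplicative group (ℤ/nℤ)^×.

For distinct primes, φ(pq) = (p−1)(q−1) = 36 × 372 = 13392.

13392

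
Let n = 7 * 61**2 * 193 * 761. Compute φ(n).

φ(7) = 7 − 1 = 6.
φ(61^2) = 61^1·(61−1) = 61·60 = 3660.
φ(193) = 193 − 1 = 192.
φ(761) = 761 − 1 = 760.
Multiply: 6 · 3660 · 192 · 760 = 3204403200.

3204403200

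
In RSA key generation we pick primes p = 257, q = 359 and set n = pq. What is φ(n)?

For distinct primes, φ(pq) = (p−1)(q−1) = 256 × 358 = 91648.

91648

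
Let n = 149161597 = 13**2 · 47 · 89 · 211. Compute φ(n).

132612480

φ(149161597) = 149161597 · (1 − 1/13) · (1 − 1/47) · (1 − 1/89) · (1 − 1/211)
       = 149161597 · 10200960/11473969 = 132612480.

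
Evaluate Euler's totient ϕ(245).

Factor 245: 245 = 5 * 7^2.
φ(245) = 245 · (1 − 1/5) · (1 − 1/7)
       = 245 · 24/35 = 168.

168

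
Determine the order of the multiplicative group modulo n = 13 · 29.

336

φ(377) = 377 · (1 − 1/13) · (1 − 1/29)
       = 377 · 336/377 = 336.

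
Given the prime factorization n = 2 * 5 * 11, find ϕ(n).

φ(2) = 2 − 1 = 1.
φ(5) = 5 − 1 = 4.
φ(11) = 11 − 1 = 10.
φ(110) = 1 × 4 × 10 = 40.

40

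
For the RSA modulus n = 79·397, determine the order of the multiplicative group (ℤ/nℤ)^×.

30888

φ(79) = 79 − 1 = 78.
φ(397) = 397 − 1 = 396.
Multiply: 78 · 396 = 30888.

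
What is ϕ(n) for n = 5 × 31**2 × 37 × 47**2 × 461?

φ(5) = 5 − 1 = 4.
φ(31^2) = 31^1·(31−1) = 31·30 = 930.
φ(37) = 37 − 1 = 36.
φ(47^2) = 47^2 − 47^1 = 2209 − 47 = 2162.
φ(461) = 461 − 1 = 460.
φ(181047176965) = 4 × 930 × 36 × 2162 × 460 = 133186118400.

133186118400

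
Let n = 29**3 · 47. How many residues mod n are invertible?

1083208

φ(1146283) = 1146283 · (1 − 1/29) · (1 − 1/47)
       = 1146283 · 1288/1363 = 1083208.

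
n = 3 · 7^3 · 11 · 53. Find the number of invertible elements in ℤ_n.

φ(599907) = 599907 · (1 − 1/3) · (1 − 1/7) · (1 − 1/11) · (1 − 1/53)
       = 599907 · 6240/12243 = 305760.

305760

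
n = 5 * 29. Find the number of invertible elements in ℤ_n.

φ(5) = 5 − 1 = 4.
φ(29) = 29 − 1 = 28.
Multiply: 4 · 28 = 112.

112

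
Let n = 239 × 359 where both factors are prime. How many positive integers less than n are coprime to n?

φ(85801) = 85801 · (1 − 1/239) · (1 − 1/359)
       = 85801 · 85204/85801 = 85204.

85204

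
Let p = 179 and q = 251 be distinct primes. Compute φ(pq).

44500

φ(pq) = (p−1)(q−1) = 178 · 250 = 44500.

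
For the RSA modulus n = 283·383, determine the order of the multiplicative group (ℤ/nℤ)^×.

φ(n) = (p − 1)(q − 1) = (283−1)(383−1) = 282·382 = 107724.

107724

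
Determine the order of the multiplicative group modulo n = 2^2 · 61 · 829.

99360

φ(2^2) = 2^1·(2−1) = 2·1 = 2.
φ(61) = 61 − 1 = 60.
φ(829) = 829 − 1 = 828.
Multiply: 2 · 60 · 828 = 99360.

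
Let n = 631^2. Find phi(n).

397530

φ(398161) = 398161 · (1 − 1/631)
       = 398161 · 630/631 = 397530.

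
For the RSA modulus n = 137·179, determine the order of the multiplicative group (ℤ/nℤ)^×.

24208

φ(n) = (p − 1)(q − 1) = (137−1)(179−1) = 136·178 = 24208.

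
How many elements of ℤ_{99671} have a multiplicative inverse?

76800

First factor: 99671 = 11 × 13 × 17 × 41.
φ(11) = 11 − 1 = 10.
φ(13) = 13 − 1 = 12.
φ(17) = 17 − 1 = 16.
φ(41) = 41 − 1 = 40.
φ(99671) = 10 × 12 × 16 × 40 = 76800.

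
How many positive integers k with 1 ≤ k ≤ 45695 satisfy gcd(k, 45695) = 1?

31104

First factor: 45695 = 5 × 13 × 19 × 37.
φ(45695) = 45695 · (1 − 1/5) · (1 − 1/13) · (1 − 1/19) · (1 − 1/37)
       = 45695 · 31104/45695 = 31104.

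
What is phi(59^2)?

φ(59^2) = 59^1·(59−1) = 59·58 = 3422.

3422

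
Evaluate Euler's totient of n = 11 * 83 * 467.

382120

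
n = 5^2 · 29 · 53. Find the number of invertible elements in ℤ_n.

φ(38425) = 38425 · (1 − 1/5) · (1 − 1/29) · (1 − 1/53)
       = 38425 · 5824/7685 = 29120.

29120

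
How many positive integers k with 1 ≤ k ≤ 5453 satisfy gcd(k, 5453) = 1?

Factor 5453: 5453 = 7 · 19 · 41.
φ(5453) = 5453 · (1 − 1/7) · (1 − 1/19) · (1 − 1/41)
       = 5453 · 4320/5453 = 4320.

4320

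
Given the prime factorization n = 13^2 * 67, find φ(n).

10296

φ(11323) = 11323 · (1 − 1/13) · (1 − 1/67)
       = 11323 · 792/871 = 10296.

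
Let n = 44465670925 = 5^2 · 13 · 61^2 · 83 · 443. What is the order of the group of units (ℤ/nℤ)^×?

φ(44465670925) = 44465670925 · (1 − 1/5) · (1 − 1/13) · (1 − 1/61) · (1 − 1/83) · (1 − 1/443)
       = 44465670925 · 104382720/145789085 = 31836729600.

31836729600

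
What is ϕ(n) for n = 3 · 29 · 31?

φ(3) = 3 − 1 = 2.
φ(29) = 29 − 1 = 28.
φ(31) = 31 − 1 = 30.
φ(2697) = 2 × 28 × 30 = 1680.

1680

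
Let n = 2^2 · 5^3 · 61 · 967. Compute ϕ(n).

11592000

φ(2^2) = 2^2 − 2^1 = 4 − 2 = 2.
φ(5^3) = 5^3 − 5^2 = 125 − 25 = 100.
φ(61) = 61 − 1 = 60.
φ(967) = 967 − 1 = 966.
Multiply: 2 · 100 · 60 · 966 = 11592000.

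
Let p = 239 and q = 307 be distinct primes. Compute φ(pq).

φ(pq) = (p−1)(q−1) = 238 · 306 = 72828.

72828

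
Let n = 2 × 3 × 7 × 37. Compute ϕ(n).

φ(1554) = 1554 · (1 − 1/2) · (1 − 1/3) · (1 − 1/7) · (1 − 1/37)
       = 1554 · 432/1554 = 432.

432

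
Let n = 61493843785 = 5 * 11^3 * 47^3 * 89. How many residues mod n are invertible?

43279434880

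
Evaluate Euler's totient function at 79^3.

φ(493039) = 493039 · (1 − 1/79)
       = 493039 · 78/79 = 486798.

486798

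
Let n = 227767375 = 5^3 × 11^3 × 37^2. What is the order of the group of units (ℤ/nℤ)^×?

φ(5^3) = 5^2·(5−1) = 25·4 = 100.
φ(11^3) = 11^2·(11−1) = 121·10 = 1210.
φ(37^2) = 37^1·(37−1) = 37·36 = 1332.
φ(227767375) = 100 × 1210 × 1332 = 161172000.

161172000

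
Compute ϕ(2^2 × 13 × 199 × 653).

φ(6757244) = 6757244 · (1 − 1/2) · (1 − 1/13) · (1 − 1/199) · (1 − 1/653)
       = 6757244 · 1549152/3378622 = 3098304.

3098304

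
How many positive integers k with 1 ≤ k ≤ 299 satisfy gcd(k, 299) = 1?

299 = 13 · 23.
φ(299) = 299 · (1 − 1/13) · (1 − 1/23)
       = 299 · 264/299 = 264.

264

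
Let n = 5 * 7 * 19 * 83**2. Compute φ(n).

φ(5) = 5 − 1 = 4.
φ(7) = 7 − 1 = 6.
φ(19) = 19 − 1 = 18.
φ(83^2) = 83^2 − 83^1 = 6889 − 83 = 6806.
φ(4581185) = 4 × 6 × 18 × 6806 = 2940192.

2940192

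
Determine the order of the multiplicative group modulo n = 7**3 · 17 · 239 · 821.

φ(7^3) = 7^2·(7−1) = 49·6 = 294.
φ(17) = 17 − 1 = 16.
φ(239) = 239 − 1 = 238.
φ(821) = 821 − 1 = 820.
φ(1144152989) = 294 × 16 × 238 × 820 = 918032640.

918032640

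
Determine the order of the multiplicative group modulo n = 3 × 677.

φ(2031) = 2031 · (1 − 1/3) · (1 − 1/677)
       = 2031 · 1352/2031 = 1352.

1352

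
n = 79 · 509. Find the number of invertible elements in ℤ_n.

φ(79) = 79 − 1 = 78.
φ(509) = 509 − 1 = 508.
φ(40211) = 78 × 508 = 39624.

39624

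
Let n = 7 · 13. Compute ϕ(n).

φ(7) = 7 − 1 = 6.
φ(13) = 13 − 1 = 12.
Since φ is multiplicative, φ(91) = 6 · 12 = 72.

72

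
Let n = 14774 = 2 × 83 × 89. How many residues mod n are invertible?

φ(2) = 2 − 1 = 1.
φ(83) = 83 − 1 = 82.
φ(89) = 89 − 1 = 88.
Multiply: 1 · 82 · 88 = 7216.

7216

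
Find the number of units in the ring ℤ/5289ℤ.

Factor 5289: 5289 = 3 · 41 · 43.
φ(3) = 3 − 1 = 2.
φ(41) = 41 − 1 = 40.
φ(43) = 43 − 1 = 42.
Since φ is multiplicative, φ(5289) = 2 · 40 · 42 = 3360.

3360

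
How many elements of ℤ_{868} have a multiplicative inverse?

868 = 2**2 · 7 · 31.
φ(868) = 868 · (1 − 1/2) · (1 − 1/7) · (1 − 1/31)
       = 868 · 180/434 = 360.

360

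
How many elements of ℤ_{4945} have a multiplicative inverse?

4945 = 5 × 23 × 43.
φ(5) = 5 − 1 = 4.
φ(23) = 23 − 1 = 22.
φ(43) = 43 − 1 = 42.
Multiply: 4 · 22 · 42 = 3696.

3696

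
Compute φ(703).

648

Factor 703: 703 = 19 · 37.
φ(19) = 19 − 1 = 18.
φ(37) = 37 − 1 = 36.
φ(703) = 18 × 36 = 648.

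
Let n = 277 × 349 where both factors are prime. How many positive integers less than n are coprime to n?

96048

φ(pq) = (p−1)(q−1) = 276 · 348 = 96048.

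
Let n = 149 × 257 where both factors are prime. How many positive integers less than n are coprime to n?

37888

φ(149) = 149 − 1 = 148.
φ(257) = 257 − 1 = 256.
Multiply: 148 · 256 = 37888.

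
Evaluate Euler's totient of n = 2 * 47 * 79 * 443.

φ(2) = 2 − 1 = 1.
φ(47) = 47 − 1 = 46.
φ(79) = 79 − 1 = 78.
φ(443) = 443 − 1 = 442.
Multiply: 1 · 46 · 78 · 442 = 1585896.

1585896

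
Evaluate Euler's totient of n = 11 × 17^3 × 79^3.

φ(26645306677) = 26645306677 · (1 − 1/11) · (1 − 1/17) · (1 − 1/79)
       = 26645306677 · 12480/14773 = 22509539520.

22509539520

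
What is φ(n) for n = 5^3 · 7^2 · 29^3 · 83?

8109931200

φ(12398757875) = 12398757875 · (1 − 1/5) · (1 − 1/7) · (1 − 1/29) · (1 − 1/83)
       = 12398757875 · 55104/84245 = 8109931200.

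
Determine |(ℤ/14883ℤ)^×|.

Prime factorization: 14883 = 3 · 11^2 · 41.
φ(14883) = 14883 · (1 − 1/3) · (1 − 1/11) · (1 − 1/41)
       = 14883 · 800/1353 = 8800.

8800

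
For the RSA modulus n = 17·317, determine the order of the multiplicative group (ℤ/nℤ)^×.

φ(n) = (p − 1)(q − 1) = (17−1)(317−1) = 16·316 = 5056.

5056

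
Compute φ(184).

88

184 = 2**3 × 23.
φ(184) = 184 · (1 − 1/2) · (1 − 1/23)
       = 184 · 22/46 = 88.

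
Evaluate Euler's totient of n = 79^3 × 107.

51600588

φ(79^3) = 79^2·(79−1) = 6241·78 = 486798.
φ(107) = 107 − 1 = 106.
Since φ is multiplicative, φ(52755173) = 486798 · 106 = 51600588.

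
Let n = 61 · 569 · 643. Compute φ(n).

φ(61) = 61 − 1 = 60.
φ(569) = 569 − 1 = 568.
φ(643) = 643 − 1 = 642.
Multiply: 60 · 568 · 642 = 21879360.

21879360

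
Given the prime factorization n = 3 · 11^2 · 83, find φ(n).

φ(3) = 3 − 1 = 2.
φ(11^2) = 11^1·(11−1) = 11·10 = 110.
φ(83) = 83 − 1 = 82.
Since φ is multiplicative, φ(30129) = 2 · 110 · 82 = 18040.

18040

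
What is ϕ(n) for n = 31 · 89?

2640

φ(2759) = 2759 · (1 − 1/31) · (1 − 1/89)
       = 2759 · 2640/2759 = 2640.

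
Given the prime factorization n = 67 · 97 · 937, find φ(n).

φ(6089563) = 6089563 · (1 − 1/67) · (1 − 1/97) · (1 − 1/937)
       = 6089563 · 5930496/6089563 = 5930496.

5930496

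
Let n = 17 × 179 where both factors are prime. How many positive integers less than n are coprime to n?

2848

For distinct primes, φ(pq) = (p−1)(q−1) = 16 × 178 = 2848.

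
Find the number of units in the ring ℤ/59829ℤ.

59829 = 3 × 7**2 × 11 × 37.
φ(59829) = 59829 · (1 − 1/3) · (1 − 1/7) · (1 − 1/11) · (1 − 1/37)
       = 59829 · 4320/8547 = 30240.

30240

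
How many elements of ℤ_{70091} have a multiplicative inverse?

51840

70091 = 7 × 17 × 19 × 31.
φ(70091) = 70091 · (1 − 1/7) · (1 − 1/17) · (1 − 1/19) · (1 − 1/31)
       = 70091 · 51840/70091 = 51840.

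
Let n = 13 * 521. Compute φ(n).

6240

φ(13) = 13 − 1 = 12.
φ(521) = 521 − 1 = 520.
Multiply: 12 · 520 = 6240.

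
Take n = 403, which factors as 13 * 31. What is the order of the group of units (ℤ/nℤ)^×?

φ(13) = 13 − 1 = 12.
φ(31) = 31 − 1 = 30.
φ(403) = 12 × 30 = 360.

360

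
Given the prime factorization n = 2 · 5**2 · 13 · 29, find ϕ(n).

φ(18850) = 18850 · (1 − 1/2) · (1 − 1/5) · (1 − 1/13) · (1 − 1/29)
       = 18850 · 1344/3770 = 6720.

6720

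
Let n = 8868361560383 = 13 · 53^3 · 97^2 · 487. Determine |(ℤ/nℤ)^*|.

7932600179712

φ(8868361560383) = 8868361560383 · (1 − 1/13) · (1 − 1/53) · (1 − 1/97) · (1 − 1/487)
       = 8868361560383 · 29113344/32547671 = 7932600179712.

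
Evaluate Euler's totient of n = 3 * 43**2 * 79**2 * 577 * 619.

φ(3) = 3 − 1 = 2.
φ(43^2) = 43^1·(43−1) = 43·42 = 1806.
φ(79^2) = 79^2 − 79^1 = 6241 − 79 = 6162.
φ(577) = 577 − 1 = 576.
φ(619) = 619 − 1 = 618.
Since φ is multiplicative, φ(12364564107801) = 2 · 1806 · 6162 · 576 · 618 = 7922831035392.

7922831035392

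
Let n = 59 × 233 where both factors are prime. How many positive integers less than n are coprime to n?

φ(13747) = 13747 · (1 − 1/59) · (1 − 1/233)
       = 13747 · 13456/13747 = 13456.

13456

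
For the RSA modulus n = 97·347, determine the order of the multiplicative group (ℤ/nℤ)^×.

33216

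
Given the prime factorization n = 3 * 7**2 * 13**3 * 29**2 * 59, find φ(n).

φ(16024902621) = 16024902621 · (1 − 1/3) · (1 − 1/7) · (1 − 1/13) · (1 − 1/29) · (1 − 1/59)
       = 16024902621 · 233856/467103 = 8022897792.

8022897792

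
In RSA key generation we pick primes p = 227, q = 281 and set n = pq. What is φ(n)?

63280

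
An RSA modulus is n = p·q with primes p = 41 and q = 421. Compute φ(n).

16800

For distinct primes, φ(pq) = (p−1)(q−1) = 40 × 420 = 16800.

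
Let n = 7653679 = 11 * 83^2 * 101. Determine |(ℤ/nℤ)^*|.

6806000

φ(7653679) = 7653679 · (1 − 1/11) · (1 − 1/83) · (1 − 1/101)
       = 7653679 · 82000/92213 = 6806000.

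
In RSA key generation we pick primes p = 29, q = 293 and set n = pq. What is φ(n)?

φ(n) = (p − 1)(q − 1) = (29−1)(293−1) = 28·292 = 8176.

8176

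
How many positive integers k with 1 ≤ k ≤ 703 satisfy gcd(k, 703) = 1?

703 = 19 · 37.
φ(703) = 703 · (1 − 1/19) · (1 − 1/37)
       = 703 · 648/703 = 648.

648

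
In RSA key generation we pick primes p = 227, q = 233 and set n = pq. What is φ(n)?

φ(52891) = 52891 · (1 − 1/227) · (1 − 1/233)
       = 52891 · 52432/52891 = 52432.

52432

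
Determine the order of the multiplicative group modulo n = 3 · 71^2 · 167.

1650040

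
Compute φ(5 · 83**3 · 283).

637204944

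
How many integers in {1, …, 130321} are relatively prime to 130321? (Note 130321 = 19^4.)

φ(130321) = 130321 · (1 − 1/19)
       = 130321 · 18/19 = 123462.

123462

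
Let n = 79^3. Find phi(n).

φ(493039) = 493039 · (1 − 1/79)
       = 493039 · 78/79 = 486798.

486798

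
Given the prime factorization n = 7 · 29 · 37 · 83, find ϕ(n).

495936

φ(623413) = 623413 · (1 − 1/7) · (1 − 1/29) · (1 − 1/37) · (1 − 1/83)
       = 623413 · 495936/623413 = 495936.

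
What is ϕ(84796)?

Factor 84796: 84796 = 2^2 × 17 × 29 × 43.
φ(2^2) = 2^2 − 2^1 = 4 − 2 = 2.
φ(17) = 17 − 1 = 16.
φ(29) = 29 − 1 = 28.
φ(43) = 43 − 1 = 42.
φ(84796) = 2 × 16 × 28 × 42 = 37632.

37632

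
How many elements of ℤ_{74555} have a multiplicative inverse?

First factor: 74555 = 5 · 13 · 31 · 37.
φ(5) = 5 − 1 = 4.
φ(13) = 13 − 1 = 12.
φ(31) = 31 − 1 = 30.
φ(37) = 37 − 1 = 36.
Multiply: 4 · 12 · 30 · 36 = 51840.

51840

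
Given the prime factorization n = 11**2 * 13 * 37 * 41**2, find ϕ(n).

77932800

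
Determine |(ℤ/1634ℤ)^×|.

First factor: 1634 = 2 * 19 * 43.
φ(2) = 2 − 1 = 1.
φ(19) = 19 − 1 = 18.
φ(43) = 43 − 1 = 42.
Since φ is multiplicative, φ(1634) = 1 · 18 · 42 = 756.

756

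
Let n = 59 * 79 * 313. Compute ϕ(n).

1411488

φ(1458893) = 1458893 · (1 − 1/59) · (1 − 1/79) · (1 − 1/313)
       = 1458893 · 1411488/1458893 = 1411488.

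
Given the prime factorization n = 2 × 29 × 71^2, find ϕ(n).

φ(292378) = 292378 · (1 − 1/2) · (1 − 1/29) · (1 − 1/71)
       = 292378 · 1960/4118 = 139160.

139160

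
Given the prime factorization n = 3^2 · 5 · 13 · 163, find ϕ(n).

46656

φ(3^2) = 3^1·(3−1) = 3·2 = 6.
φ(5) = 5 − 1 = 4.
φ(13) = 13 − 1 = 12.
φ(163) = 163 − 1 = 162.
Since φ is multiplicative, φ(95355) = 6 · 4 · 12 · 162 = 46656.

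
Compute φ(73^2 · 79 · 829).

φ(349001539) = 349001539 · (1 − 1/73) · (1 − 1/79) · (1 − 1/829)
       = 349001539 · 4650048/4780843 = 339453504.

339453504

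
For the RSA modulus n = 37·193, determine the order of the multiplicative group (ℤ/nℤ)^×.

6912

φ(7141) = 7141 · (1 − 1/37) · (1 − 1/193)
       = 7141 · 6912/7141 = 6912.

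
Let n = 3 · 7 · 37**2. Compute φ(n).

15984

φ(28749) = 28749 · (1 − 1/3) · (1 − 1/7) · (1 − 1/37)
       = 28749 · 432/777 = 15984.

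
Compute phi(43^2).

1806

φ(43^2) = 43^1·(43−1) = 43·42 = 1806.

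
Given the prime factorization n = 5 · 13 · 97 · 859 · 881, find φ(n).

3479224320

φ(5) = 5 − 1 = 4.
φ(13) = 13 − 1 = 12.
φ(97) = 97 − 1 = 96.
φ(859) = 859 − 1 = 858.
φ(881) = 881 − 1 = 880.
φ(4771491595) = 4 × 12 × 96 × 858 × 880 = 3479224320.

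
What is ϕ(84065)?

59136

Factor 84065: 84065 = 5 · 17 · 23 · 43.
φ(84065) = 84065 · (1 − 1/5) · (1 − 1/17) · (1 − 1/23) · (1 − 1/43)
       = 84065 · 59136/84065 = 59136.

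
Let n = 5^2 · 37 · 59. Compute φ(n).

φ(5^2) = 5^1·(5−1) = 5·4 = 20.
φ(37) = 37 − 1 = 36.
φ(59) = 59 − 1 = 58.
Since φ is multiplicative, φ(54575) = 20 · 36 · 58 = 41760.

41760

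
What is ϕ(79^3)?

486798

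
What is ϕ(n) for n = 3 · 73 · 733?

φ(160527) = 160527 · (1 − 1/3) · (1 − 1/73) · (1 − 1/733)
       = 160527 · 105408/160527 = 105408.

105408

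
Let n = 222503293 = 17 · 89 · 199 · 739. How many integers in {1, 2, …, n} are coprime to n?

φ(222503293) = 222503293 · (1 − 1/17) · (1 − 1/89) · (1 − 1/199) · (1 − 1/739)
       = 222503293 · 205742592/222503293 = 205742592.

205742592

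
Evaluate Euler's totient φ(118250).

Prime factorization: 118250 = 2 × 5**3 × 11 × 43.
φ(118250) = 118250 · (1 − 1/2) · (1 − 1/5) · (1 − 1/11) · (1 − 1/43)
       = 118250 · 1680/4730 = 42000.

42000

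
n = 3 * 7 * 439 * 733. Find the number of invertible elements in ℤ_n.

φ(3) = 3 − 1 = 2.
φ(7) = 7 − 1 = 6.
φ(439) = 439 − 1 = 438.
φ(733) = 733 − 1 = 732.
Since φ is multiplicative, φ(6757527) = 2 · 6 · 438 · 732 = 3847392.

3847392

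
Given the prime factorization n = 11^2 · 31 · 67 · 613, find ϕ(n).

133293600

φ(11^2) = 11^2 − 11^1 = 121 − 11 = 110.
φ(31) = 31 − 1 = 30.
φ(67) = 67 − 1 = 66.
φ(613) = 613 − 1 = 612.
φ(154057321) = 110 × 30 × 66 × 612 = 133293600.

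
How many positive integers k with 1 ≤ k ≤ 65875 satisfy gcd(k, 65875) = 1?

65875 = 5**3 * 17 * 31.
φ(65875) = 65875 · (1 − 1/5) · (1 − 1/17) · (1 − 1/31)
       = 65875 · 1920/2635 = 48000.

48000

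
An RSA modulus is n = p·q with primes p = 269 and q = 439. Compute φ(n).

φ(pq) = (p−1)(q−1) = 268 · 438 = 117384.

117384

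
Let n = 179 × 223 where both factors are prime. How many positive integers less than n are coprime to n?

φ(pq) = (p−1)(q−1) = 178 · 222 = 39516.

39516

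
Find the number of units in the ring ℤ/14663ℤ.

12600

Prime factorization: 14663 = 11 * 31 * 43.
φ(14663) = 14663 · (1 − 1/11) · (1 − 1/31) · (1 − 1/43)
       = 14663 · 12600/14663 = 12600.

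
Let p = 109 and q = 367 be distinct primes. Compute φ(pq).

φ(109) = 109 − 1 = 108.
φ(367) = 367 − 1 = 366.
Since φ is multiplicative, φ(40003) = 108 · 366 = 39528.

39528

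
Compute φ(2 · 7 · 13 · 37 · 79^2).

φ(42026894) = 42026894 · (1 − 1/2) · (1 − 1/7) · (1 − 1/13) · (1 − 1/37) · (1 − 1/79)
       = 42026894 · 202176/531986 = 15971904.

15971904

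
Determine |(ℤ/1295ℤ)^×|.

First factor: 1295 = 5 · 7 · 37.
φ(5) = 5 − 1 = 4.
φ(7) = 7 − 1 = 6.
φ(37) = 37 − 1 = 36.
φ(1295) = 4 × 6 × 36 = 864.

864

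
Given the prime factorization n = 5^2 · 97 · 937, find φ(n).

φ(5^2) = 5^2 − 5^1 = 25 − 5 = 20.
φ(97) = 97 − 1 = 96.
φ(937) = 937 − 1 = 936.
Multiply: 20 · 96 · 936 = 1797120.

1797120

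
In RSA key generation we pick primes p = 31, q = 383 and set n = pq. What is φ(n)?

11460

φ(11873) = 11873 · (1 − 1/31) · (1 − 1/383)
       = 11873 · 11460/11873 = 11460.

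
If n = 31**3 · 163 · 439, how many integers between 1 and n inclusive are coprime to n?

2045661480

φ(2131754587) = 2131754587 · (1 − 1/31) · (1 − 1/163) · (1 − 1/439)
       = 2131754587 · 2128680/2218267 = 2045661480.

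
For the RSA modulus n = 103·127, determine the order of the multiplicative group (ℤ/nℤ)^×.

12852

φ(n) = (p − 1)(q − 1) = (103−1)(127−1) = 102·126 = 12852.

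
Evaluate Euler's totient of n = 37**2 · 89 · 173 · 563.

φ(37^2) = 37^2 − 37^1 = 1369 − 37 = 1332.
φ(89) = 89 − 1 = 88.
φ(173) = 173 − 1 = 172.
φ(563) = 563 − 1 = 562.
Multiply: 1332 · 88 · 172 · 562 = 11330567424.

11330567424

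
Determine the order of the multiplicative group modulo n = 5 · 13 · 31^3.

1383840

φ(5) = 5 − 1 = 4.
φ(13) = 13 − 1 = 12.
φ(31^3) = 31^3 − 31^2 = 29791 − 961 = 28830.
φ(1936415) = 4 × 12 × 28830 = 1383840.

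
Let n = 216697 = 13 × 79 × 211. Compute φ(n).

φ(216697) = 216697 · (1 − 1/13) · (1 − 1/79) · (1 − 1/211)
       = 216697 · 196560/216697 = 196560.

196560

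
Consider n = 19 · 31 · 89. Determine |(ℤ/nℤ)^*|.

47520

φ(52421) = 52421 · (1 − 1/19) · (1 − 1/31) · (1 − 1/89)
       = 52421 · 47520/52421 = 47520.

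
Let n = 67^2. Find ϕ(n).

4422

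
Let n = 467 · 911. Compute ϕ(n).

424060

φ(425437) = 425437 · (1 − 1/467) · (1 − 1/911)
       = 425437 · 424060/425437 = 424060.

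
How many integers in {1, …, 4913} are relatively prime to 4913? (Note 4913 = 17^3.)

φ(17^3) = 17^2·(17−1) = 289·16 = 4624.

4624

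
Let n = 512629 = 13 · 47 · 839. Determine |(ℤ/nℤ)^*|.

φ(13) = 13 − 1 = 12.
φ(47) = 47 − 1 = 46.
φ(839) = 839 − 1 = 838.
Multiply: 12 · 46 · 838 = 462576.

462576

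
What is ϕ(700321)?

604800

700321 = 19 · 29 · 31 · 41.
φ(19) = 19 − 1 = 18.
φ(29) = 29 − 1 = 28.
φ(31) = 31 − 1 = 30.
φ(41) = 41 − 1 = 40.
Multiply: 18 · 28 · 30 · 40 = 604800.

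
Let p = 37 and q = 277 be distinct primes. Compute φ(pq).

φ(pq) = (p−1)(q−1) = 36 · 276 = 9936.

9936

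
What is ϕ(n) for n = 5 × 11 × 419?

φ(5) = 5 − 1 = 4.
φ(11) = 11 − 1 = 10.
φ(419) = 419 − 1 = 418.
Multiply: 4 · 10 · 418 = 16720.

16720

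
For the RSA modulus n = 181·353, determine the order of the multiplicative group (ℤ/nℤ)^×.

63360

φ(n) = (p − 1)(q − 1) = (181−1)(353−1) = 180·352 = 63360.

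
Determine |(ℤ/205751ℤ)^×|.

145152

First factor: 205751 = 7^2 × 13 × 17 × 19.
φ(205751) = 205751 · (1 − 1/7) · (1 − 1/13) · (1 − 1/17) · (1 − 1/19)
       = 205751 · 20736/29393 = 145152.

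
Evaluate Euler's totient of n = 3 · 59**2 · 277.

1888944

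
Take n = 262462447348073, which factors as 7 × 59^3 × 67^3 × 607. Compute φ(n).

φ(262462447348073) = 262462447348073 · (1 − 1/7) · (1 − 1/59) · (1 − 1/67) · (1 − 1/607)
       = 262462447348073 · 13918608/16796297 = 217495077597072.

217495077597072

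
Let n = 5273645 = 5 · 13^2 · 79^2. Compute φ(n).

3845088

φ(5273645) = 5273645 · (1 − 1/5) · (1 − 1/13) · (1 − 1/79)
       = 5273645 · 3744/5135 = 3845088.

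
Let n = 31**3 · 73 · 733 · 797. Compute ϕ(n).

φ(1270487035343) = 1270487035343 · (1 − 1/31) · (1 − 1/73) · (1 − 1/733) · (1 − 1/797)
       = 1270487035343 · 1258571520/1322046863 = 1209487230720.

1209487230720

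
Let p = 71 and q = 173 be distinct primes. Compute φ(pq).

12040

For distinct primes, φ(pq) = (p−1)(q−1) = 70 × 172 = 12040.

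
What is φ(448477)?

Prime factorization: 448477 = 17 · 23 · 31 · 37.
φ(448477) = 448477 · (1 − 1/17) · (1 − 1/23) · (1 − 1/31) · (1 − 1/37)
       = 448477 · 380160/448477 = 380160.

380160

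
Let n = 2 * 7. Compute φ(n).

φ(14) = 14 · (1 − 1/2) · (1 − 1/7)
       = 14 · 6/14 = 6.

6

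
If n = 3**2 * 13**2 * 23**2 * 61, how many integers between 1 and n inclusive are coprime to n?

28416960

φ(3^2) = 3^1·(3−1) = 3·2 = 6.
φ(13^2) = 13^2 − 13^1 = 169 − 13 = 156.
φ(23^2) = 23^1·(23−1) = 23·22 = 506.
φ(61) = 61 − 1 = 60.
φ(49081149) = 6 × 156 × 506 × 60 = 28416960.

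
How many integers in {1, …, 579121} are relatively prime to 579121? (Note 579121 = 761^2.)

φ(761^2) = 761^2 − 761^1 = 579121 − 761 = 578360.

578360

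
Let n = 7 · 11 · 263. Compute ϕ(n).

15720

φ(20251) = 20251 · (1 − 1/7) · (1 − 1/11) · (1 − 1/263)
       = 20251 · 15720/20251 = 15720.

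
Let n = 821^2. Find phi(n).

φ(674041) = 674041 · (1 − 1/821)
       = 674041 · 820/821 = 673220.

673220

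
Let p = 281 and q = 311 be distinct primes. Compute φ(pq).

86800

φ(281) = 281 − 1 = 280.
φ(311) = 311 − 1 = 310.
Since φ is multiplicative, φ(87391) = 280 · 310 = 86800.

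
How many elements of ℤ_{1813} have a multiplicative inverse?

First factor: 1813 = 7^2 × 37.
φ(7^2) = 7^2 − 7^1 = 49 − 7 = 42.
φ(37) = 37 − 1 = 36.
Since φ is multiplicative, φ(1813) = 42 · 36 = 1512.

1512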